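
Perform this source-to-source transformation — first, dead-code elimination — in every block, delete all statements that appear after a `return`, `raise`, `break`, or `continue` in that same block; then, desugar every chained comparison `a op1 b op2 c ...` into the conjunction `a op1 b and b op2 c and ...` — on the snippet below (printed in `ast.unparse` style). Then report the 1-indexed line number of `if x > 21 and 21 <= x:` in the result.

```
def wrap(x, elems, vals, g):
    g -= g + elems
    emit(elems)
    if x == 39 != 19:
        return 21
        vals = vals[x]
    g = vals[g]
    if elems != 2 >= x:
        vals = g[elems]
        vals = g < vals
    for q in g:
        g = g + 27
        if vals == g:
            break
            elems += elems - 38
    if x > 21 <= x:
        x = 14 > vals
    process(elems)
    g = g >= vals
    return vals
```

14

Transformed code:
def wrap(x, elems, vals, g):
    g -= g + elems
    emit(elems)
    if x == 39 and 39 != 19:
        return 21
    g = vals[g]
    if elems != 2 and 2 >= x:
        vals = g[elems]
        vals = g < vals
    for q in g:
        g = g + 27
        if vals == g:
            break
    if x > 21 and 21 <= x:
        x = 14 > vals
    process(elems)
    g = g >= vals
    return vals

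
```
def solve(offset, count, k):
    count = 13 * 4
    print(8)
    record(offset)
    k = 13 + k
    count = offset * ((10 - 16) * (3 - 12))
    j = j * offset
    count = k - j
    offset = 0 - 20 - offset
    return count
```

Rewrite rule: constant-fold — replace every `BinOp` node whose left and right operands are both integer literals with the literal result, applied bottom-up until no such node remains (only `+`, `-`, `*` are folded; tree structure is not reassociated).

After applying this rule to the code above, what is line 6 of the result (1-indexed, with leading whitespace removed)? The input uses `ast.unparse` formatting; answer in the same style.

count = offset * 54

Transformed code:
def solve(offset, count, k):
    count = 52
    print(8)
    record(offset)
    k = 13 + k
    count = offset * 54
    j = j * offset
    count = k - j
    offset = -20 - offset
    return count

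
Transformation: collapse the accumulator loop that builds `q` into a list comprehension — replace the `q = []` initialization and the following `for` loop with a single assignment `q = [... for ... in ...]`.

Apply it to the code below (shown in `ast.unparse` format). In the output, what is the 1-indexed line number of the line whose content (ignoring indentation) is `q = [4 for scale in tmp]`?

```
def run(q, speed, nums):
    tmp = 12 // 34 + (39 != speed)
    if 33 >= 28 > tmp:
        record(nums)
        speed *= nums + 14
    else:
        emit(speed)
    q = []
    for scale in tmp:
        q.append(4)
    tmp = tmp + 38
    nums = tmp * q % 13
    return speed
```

Transformed code:
def run(q, speed, nums):
    tmp = 12 // 34 + (39 != speed)
    if 33 >= 28 > tmp:
        record(nums)
        speed *= nums + 14
    else:
        emit(speed)
    q = [4 for scale in tmp]
    tmp = tmp + 38
    nums = tmp * q % 13
    return speed

8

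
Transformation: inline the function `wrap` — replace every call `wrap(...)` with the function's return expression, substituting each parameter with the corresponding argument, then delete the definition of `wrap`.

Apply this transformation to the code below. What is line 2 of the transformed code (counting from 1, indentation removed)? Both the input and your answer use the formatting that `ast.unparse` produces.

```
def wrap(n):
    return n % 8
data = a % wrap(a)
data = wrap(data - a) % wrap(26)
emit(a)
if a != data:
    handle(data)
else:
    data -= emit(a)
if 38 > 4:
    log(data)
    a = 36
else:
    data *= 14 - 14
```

Transformed code:
data = a % (a % 8)
data = (data - a) % 8 % (26 % 8)
emit(a)
if a != data:
    handle(data)
else:
    data -= emit(a)
if 38 > 4:
    log(data)
    a = 36
else:
    data *= 14 - 14

data = (data - a) % 8 % (26 % 8)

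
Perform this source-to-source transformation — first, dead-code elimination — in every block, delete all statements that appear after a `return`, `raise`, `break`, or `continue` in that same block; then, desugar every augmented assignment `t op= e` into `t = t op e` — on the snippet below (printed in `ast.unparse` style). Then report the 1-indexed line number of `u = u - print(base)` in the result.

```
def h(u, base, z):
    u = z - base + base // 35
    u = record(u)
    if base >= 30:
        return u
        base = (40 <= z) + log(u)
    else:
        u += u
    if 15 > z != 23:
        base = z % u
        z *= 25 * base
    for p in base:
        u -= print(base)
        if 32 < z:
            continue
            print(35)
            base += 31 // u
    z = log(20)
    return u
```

Transformed code:
def h(u, base, z):
    u = z - base + base // 35
    u = record(u)
    if base >= 30:
        return u
    else:
        u = u + u
    if 15 > z != 23:
        base = z % u
        z = z * (25 * base)
    for p in base:
        u = u - print(base)
        if 32 < z:
            continue
    z = log(20)
    return u

12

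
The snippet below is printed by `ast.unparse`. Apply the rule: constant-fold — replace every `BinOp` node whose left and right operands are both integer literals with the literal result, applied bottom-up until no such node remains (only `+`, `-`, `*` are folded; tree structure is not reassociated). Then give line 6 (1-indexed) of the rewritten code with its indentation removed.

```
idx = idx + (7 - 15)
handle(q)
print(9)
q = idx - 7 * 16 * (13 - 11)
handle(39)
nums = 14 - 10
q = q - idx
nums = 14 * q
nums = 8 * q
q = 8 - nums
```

nums = 4

Transformed code:
idx = idx + -8
handle(q)
print(9)
q = idx - 224
handle(39)
nums = 4
q = q - idx
nums = 14 * q
nums = 8 * q
q = 8 - nums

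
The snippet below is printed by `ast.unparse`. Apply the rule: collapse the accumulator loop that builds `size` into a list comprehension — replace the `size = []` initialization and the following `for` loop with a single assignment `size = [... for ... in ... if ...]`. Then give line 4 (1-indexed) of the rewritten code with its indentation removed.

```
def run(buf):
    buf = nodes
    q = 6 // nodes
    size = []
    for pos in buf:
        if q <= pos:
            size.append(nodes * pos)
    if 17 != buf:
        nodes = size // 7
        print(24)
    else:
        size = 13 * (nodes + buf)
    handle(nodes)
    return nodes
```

size = [nodes * pos for pos in buf if q <= pos]

Transformed code:
def run(buf):
    buf = nodes
    q = 6 // nodes
    size = [nodes * pos for pos in buf if q <= pos]
    if 17 != buf:
        nodes = size // 7
        print(24)
    else:
        size = 13 * (nodes + buf)
    handle(nodes)
    return nodes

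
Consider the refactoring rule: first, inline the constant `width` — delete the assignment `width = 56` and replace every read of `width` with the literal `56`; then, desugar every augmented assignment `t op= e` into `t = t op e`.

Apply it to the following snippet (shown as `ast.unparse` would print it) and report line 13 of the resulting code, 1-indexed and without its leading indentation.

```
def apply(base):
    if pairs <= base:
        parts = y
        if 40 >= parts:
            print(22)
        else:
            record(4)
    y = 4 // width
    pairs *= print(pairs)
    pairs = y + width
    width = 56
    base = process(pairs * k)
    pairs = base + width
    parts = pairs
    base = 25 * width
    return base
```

parts = pairs

Transformed code:
def apply(base):
    if pairs <= base:
        parts = y
        if 40 >= parts:
            print(22)
        else:
            record(4)
    y = 4 // 56
    pairs = pairs * print(pairs)
    pairs = y + 56
    base = process(pairs * k)
    pairs = base + 56
    parts = pairs
    base = 25 * 56
    return base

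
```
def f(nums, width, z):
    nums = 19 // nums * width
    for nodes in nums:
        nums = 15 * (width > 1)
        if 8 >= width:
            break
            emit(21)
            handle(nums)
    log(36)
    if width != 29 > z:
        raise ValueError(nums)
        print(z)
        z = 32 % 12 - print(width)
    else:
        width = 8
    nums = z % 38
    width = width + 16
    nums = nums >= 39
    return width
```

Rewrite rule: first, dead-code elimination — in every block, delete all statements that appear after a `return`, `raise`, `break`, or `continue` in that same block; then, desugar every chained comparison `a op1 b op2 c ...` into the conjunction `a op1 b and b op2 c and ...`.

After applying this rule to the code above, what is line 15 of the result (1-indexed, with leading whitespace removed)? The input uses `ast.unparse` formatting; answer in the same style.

Transformed code:
def f(nums, width, z):
    nums = 19 // nums * width
    for nodes in nums:
        nums = 15 * (width > 1)
        if 8 >= width:
            break
    log(36)
    if width != 29 and 29 > z:
        raise ValueError(nums)
    else:
        width = 8
    nums = z % 38
    width = width + 16
    nums = nums >= 39
    return width

return width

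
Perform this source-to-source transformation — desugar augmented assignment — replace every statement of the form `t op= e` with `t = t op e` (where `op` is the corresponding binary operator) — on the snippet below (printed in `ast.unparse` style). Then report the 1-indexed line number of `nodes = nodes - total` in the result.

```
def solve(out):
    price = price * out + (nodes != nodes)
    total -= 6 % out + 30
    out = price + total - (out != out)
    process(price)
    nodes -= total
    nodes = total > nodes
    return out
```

Transformed code:
def solve(out):
    price = price * out + (nodes != nodes)
    total = total - (6 % out + 30)
    out = price + total - (out != out)
    process(price)
    nodes = nodes - total
    nodes = total > nodes
    return out

6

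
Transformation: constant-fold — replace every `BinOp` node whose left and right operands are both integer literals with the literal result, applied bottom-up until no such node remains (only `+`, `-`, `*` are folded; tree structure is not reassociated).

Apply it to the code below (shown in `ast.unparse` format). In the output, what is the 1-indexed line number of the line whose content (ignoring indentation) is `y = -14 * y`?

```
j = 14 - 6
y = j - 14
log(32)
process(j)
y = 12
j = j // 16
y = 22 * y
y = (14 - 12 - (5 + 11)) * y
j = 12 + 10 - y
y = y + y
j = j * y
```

8

Transformed code:
j = 8
y = j - 14
log(32)
process(j)
y = 12
j = j // 16
y = 22 * y
y = -14 * y
j = 22 - y
y = y + y
j = j * y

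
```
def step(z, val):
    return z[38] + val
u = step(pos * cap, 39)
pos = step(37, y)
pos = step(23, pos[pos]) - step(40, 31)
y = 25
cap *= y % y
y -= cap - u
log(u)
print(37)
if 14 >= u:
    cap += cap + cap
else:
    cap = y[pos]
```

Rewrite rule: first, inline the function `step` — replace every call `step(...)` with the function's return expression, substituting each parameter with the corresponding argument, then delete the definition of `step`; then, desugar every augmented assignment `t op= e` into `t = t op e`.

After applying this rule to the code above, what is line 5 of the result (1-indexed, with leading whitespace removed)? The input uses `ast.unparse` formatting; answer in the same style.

Transformed code:
u = (pos * cap)[38] + 39
pos = 37[38] + y
pos = 23[38] + pos[pos] - (40[38] + 31)
y = 25
cap = cap * (y % y)
y = y - (cap - u)
log(u)
print(37)
if 14 >= u:
    cap = cap + (cap + cap)
else:
    cap = y[pos]

cap = cap * (y % y)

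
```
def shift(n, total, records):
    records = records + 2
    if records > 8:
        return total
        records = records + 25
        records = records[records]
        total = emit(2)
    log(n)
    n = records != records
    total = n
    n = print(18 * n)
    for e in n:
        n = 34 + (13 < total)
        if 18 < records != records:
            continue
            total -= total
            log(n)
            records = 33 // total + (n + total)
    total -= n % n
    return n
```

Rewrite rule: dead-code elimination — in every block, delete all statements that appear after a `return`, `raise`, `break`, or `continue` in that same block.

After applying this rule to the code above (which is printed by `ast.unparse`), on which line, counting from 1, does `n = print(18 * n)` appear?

Transformed code:
def shift(n, total, records):
    records = records + 2
    if records > 8:
        return total
    log(n)
    n = records != records
    total = n
    n = print(18 * n)
    for e in n:
        n = 34 + (13 < total)
        if 18 < records != records:
            continue
    total -= n % n
    return n

8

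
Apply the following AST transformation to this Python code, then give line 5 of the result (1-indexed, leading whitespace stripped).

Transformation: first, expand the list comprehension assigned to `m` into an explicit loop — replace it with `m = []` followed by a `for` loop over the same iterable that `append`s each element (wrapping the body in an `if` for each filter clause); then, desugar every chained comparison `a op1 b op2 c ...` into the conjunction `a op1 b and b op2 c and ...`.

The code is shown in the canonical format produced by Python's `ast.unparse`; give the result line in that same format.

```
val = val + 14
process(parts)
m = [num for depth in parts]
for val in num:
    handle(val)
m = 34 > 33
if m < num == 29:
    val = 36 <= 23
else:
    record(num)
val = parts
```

Transformed code:
val = val + 14
process(parts)
m = []
for depth in parts:
    m.append(num)
for val in num:
    handle(val)
m = 34 > 33
if m < num and num == 29:
    val = 36 <= 23
else:
    record(num)
val = parts

m.append(num)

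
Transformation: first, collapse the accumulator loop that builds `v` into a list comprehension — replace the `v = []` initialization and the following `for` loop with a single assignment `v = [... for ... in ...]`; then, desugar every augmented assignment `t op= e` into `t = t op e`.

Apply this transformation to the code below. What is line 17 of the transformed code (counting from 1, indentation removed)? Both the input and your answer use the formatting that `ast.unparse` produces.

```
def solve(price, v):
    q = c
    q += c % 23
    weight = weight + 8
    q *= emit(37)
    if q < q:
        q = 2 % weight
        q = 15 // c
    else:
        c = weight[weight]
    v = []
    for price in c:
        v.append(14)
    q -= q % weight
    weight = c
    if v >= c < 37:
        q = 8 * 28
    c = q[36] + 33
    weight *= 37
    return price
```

weight = weight * 37

Transformed code:
def solve(price, v):
    q = c
    q = q + c % 23
    weight = weight + 8
    q = q * emit(37)
    if q < q:
        q = 2 % weight
        q = 15 // c
    else:
        c = weight[weight]
    v = [14 for price in c]
    q = q - q % weight
    weight = c
    if v >= c < 37:
        q = 8 * 28
    c = q[36] + 33
    weight = weight * 37
    return price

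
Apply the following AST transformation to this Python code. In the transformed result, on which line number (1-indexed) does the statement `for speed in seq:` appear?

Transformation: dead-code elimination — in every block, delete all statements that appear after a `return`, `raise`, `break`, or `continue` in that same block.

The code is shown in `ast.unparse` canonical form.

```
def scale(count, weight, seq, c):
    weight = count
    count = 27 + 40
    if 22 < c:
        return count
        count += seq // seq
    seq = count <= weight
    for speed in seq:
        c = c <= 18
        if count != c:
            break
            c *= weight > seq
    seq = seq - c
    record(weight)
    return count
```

Transformed code:
def scale(count, weight, seq, c):
    weight = count
    count = 27 + 40
    if 22 < c:
        return count
    seq = count <= weight
    for speed in seq:
        c = c <= 18
        if count != c:
            break
    seq = seq - c
    record(weight)
    return count

7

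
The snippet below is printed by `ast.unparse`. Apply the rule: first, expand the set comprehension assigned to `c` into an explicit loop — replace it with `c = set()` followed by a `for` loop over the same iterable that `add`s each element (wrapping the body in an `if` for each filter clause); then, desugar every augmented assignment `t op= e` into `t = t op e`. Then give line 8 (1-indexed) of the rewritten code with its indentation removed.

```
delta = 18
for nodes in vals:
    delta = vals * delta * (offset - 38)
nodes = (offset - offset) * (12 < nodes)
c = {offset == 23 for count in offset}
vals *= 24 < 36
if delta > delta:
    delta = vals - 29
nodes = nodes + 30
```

Transformed code:
delta = 18
for nodes in vals:
    delta = vals * delta * (offset - 38)
nodes = (offset - offset) * (12 < nodes)
c = set()
for count in offset:
    c.add(offset == 23)
vals = vals * (24 < 36)
if delta > delta:
    delta = vals - 29
nodes = nodes + 30

vals = vals * (24 < 36)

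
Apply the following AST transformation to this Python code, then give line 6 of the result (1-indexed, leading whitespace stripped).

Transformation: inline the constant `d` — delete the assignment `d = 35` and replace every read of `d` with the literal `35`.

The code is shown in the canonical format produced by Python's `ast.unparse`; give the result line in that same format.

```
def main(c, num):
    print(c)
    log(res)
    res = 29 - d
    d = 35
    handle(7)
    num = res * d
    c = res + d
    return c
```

num = res * 35

Transformed code:
def main(c, num):
    print(c)
    log(res)
    res = 29 - 35
    handle(7)
    num = res * 35
    c = res + 35
    return c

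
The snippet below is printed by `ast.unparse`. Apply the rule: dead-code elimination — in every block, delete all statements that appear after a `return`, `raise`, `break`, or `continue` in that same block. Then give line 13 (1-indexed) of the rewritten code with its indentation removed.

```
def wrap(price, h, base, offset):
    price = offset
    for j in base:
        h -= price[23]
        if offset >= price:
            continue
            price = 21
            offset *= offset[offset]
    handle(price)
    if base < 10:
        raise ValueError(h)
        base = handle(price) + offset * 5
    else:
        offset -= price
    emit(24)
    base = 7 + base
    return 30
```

base = 7 + base

Transformed code:
def wrap(price, h, base, offset):
    price = offset
    for j in base:
        h -= price[23]
        if offset >= price:
            continue
    handle(price)
    if base < 10:
        raise ValueError(h)
    else:
        offset -= price
    emit(24)
    base = 7 + base
    return 30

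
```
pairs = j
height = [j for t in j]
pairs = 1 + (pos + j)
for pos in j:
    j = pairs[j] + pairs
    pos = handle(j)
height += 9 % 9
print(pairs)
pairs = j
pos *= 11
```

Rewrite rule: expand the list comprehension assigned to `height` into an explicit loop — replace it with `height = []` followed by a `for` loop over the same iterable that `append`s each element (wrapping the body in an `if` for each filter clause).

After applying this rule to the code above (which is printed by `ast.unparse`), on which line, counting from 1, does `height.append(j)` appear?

Transformed code:
pairs = j
height = []
for t in j:
    height.append(j)
pairs = 1 + (pos + j)
for pos in j:
    j = pairs[j] + pairs
    pos = handle(j)
height += 9 % 9
print(pairs)
pairs = j
pos *= 11

4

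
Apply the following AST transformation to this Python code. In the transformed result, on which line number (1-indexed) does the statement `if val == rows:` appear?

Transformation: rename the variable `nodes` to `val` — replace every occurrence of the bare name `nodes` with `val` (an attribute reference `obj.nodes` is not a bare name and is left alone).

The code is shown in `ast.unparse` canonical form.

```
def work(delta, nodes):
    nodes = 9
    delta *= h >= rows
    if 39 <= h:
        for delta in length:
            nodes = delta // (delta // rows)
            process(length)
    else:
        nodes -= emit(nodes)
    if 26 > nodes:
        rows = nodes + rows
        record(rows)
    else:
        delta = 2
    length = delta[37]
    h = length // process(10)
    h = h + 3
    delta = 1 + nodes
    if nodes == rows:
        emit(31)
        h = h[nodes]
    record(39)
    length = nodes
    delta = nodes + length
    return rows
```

19

Transformed code:
def work(delta, val):
    val = 9
    delta *= h >= rows
    if 39 <= h:
        for delta in length:
            val = delta // (delta // rows)
            process(length)
    else:
        val -= emit(val)
    if 26 > val:
        rows = val + rows
        record(rows)
    else:
        delta = 2
    length = delta[37]
    h = length // process(10)
    h = h + 3
    delta = 1 + val
    if val == rows:
        emit(31)
        h = h[val]
    record(39)
    length = val
    delta = val + length
    return rows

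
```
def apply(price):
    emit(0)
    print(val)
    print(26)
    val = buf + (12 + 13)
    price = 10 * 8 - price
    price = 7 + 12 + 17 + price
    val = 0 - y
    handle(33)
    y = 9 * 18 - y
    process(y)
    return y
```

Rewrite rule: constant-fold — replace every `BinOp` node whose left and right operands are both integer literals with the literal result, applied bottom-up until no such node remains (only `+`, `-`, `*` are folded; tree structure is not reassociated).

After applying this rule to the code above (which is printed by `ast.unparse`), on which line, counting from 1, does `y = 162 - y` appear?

Transformed code:
def apply(price):
    emit(0)
    print(val)
    print(26)
    val = buf + 25
    price = 80 - price
    price = 36 + price
    val = 0 - y
    handle(33)
    y = 162 - y
    process(y)
    return y

10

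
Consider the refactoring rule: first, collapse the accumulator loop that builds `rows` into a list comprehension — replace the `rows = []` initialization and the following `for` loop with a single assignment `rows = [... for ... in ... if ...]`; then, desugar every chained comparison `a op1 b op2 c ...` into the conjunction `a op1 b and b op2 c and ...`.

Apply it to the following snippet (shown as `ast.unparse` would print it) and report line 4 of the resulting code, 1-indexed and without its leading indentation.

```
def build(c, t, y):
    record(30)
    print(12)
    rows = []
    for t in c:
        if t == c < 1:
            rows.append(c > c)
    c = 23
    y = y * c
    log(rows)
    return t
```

Transformed code:
def build(c, t, y):
    record(30)
    print(12)
    rows = [c > c for t in c if t == c and c < 1]
    c = 23
    y = y * c
    log(rows)
    return t

rows = [c > c for t in c if t == c and c < 1]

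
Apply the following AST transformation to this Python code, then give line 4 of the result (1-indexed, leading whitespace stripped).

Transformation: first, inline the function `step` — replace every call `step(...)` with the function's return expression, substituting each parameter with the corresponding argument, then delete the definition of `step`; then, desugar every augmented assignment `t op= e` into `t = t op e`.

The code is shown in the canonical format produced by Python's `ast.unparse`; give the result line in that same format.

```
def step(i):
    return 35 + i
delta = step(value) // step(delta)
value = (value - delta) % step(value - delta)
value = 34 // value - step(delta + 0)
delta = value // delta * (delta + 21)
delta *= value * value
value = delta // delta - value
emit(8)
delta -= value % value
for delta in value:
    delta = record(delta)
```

delta = value // delta * (delta + 21)

Transformed code:
delta = (35 + value) // (35 + delta)
value = (value - delta) % (35 + (value - delta))
value = 34 // value - (35 + (delta + 0))
delta = value // delta * (delta + 21)
delta = delta * (value * value)
value = delta // delta - value
emit(8)
delta = delta - value % value
for delta in value:
    delta = record(delta)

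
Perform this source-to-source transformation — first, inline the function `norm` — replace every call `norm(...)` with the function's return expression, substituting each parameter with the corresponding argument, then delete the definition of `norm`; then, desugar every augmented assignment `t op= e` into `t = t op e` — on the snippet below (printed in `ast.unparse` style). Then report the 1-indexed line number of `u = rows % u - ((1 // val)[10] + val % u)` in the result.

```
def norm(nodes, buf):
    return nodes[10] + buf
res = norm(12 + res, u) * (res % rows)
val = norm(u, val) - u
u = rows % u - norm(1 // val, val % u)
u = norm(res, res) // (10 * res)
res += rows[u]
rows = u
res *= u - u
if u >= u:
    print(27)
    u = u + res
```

3

Transformed code:
res = ((12 + res)[10] + u) * (res % rows)
val = u[10] + val - u
u = rows % u - ((1 // val)[10] + val % u)
u = (res[10] + res) // (10 * res)
res = res + rows[u]
rows = u
res = res * (u - u)
if u >= u:
    print(27)
    u = u + res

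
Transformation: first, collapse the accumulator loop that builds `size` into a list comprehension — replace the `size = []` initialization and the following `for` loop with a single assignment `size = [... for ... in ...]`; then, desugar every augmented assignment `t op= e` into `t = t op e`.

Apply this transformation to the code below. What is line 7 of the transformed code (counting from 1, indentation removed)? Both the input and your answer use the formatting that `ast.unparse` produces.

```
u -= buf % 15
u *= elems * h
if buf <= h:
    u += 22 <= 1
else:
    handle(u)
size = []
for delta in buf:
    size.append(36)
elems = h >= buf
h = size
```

Transformed code:
u = u - buf % 15
u = u * (elems * h)
if buf <= h:
    u = u + (22 <= 1)
else:
    handle(u)
size = [36 for delta in buf]
elems = h >= buf
h = size

size = [36 for delta in buf]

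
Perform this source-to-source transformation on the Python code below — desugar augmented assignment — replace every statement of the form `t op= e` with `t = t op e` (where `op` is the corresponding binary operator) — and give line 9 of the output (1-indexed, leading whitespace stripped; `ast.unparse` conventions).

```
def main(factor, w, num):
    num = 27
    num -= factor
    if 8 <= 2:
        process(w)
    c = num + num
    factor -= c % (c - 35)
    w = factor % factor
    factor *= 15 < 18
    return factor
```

factor = factor * (15 < 18)

Transformed code:
def main(factor, w, num):
    num = 27
    num = num - factor
    if 8 <= 2:
        process(w)
    c = num + num
    factor = factor - c % (c - 35)
    w = factor % factor
    factor = factor * (15 < 18)
    return factor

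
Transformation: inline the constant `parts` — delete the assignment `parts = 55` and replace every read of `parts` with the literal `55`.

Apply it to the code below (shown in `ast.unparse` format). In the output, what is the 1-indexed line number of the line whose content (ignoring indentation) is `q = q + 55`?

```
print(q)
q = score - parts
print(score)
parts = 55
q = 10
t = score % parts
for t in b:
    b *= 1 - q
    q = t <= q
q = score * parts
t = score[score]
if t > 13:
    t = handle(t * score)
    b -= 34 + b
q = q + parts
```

Transformed code:
print(q)
q = score - 55
print(score)
q = 10
t = score % 55
for t in b:
    b *= 1 - q
    q = t <= q
q = score * 55
t = score[score]
if t > 13:
    t = handle(t * score)
    b -= 34 + b
q = q + 55

14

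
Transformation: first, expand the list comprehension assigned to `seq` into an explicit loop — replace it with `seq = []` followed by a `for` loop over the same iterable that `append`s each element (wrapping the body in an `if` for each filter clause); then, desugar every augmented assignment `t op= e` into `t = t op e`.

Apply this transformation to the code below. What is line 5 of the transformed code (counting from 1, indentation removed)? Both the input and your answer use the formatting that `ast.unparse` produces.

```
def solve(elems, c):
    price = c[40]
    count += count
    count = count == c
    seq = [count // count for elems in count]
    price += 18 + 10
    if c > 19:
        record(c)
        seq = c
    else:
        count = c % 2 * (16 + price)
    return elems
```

Transformed code:
def solve(elems, c):
    price = c[40]
    count = count + count
    count = count == c
    seq = []
    for elems in count:
        seq.append(count // count)
    price = price + (18 + 10)
    if c > 19:
        record(c)
        seq = c
    else:
        count = c % 2 * (16 + price)
    return elems

seq = []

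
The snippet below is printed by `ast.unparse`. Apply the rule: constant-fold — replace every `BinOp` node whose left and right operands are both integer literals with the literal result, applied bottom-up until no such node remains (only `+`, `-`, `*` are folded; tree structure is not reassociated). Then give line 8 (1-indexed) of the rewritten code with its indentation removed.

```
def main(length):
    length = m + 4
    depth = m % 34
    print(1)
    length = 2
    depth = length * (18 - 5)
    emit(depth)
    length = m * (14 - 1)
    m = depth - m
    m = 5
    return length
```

length = m * 13

Transformed code:
def main(length):
    length = m + 4
    depth = m % 34
    print(1)
    length = 2
    depth = length * 13
    emit(depth)
    length = m * 13
    m = depth - m
    m = 5
    return length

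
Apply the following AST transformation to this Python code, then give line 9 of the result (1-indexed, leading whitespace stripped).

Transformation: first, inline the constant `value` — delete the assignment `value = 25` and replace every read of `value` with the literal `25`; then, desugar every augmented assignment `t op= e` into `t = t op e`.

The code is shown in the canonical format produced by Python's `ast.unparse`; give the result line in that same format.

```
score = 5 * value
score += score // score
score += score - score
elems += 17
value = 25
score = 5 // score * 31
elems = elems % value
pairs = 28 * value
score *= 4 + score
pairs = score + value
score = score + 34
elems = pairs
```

pairs = score + 25

Transformed code:
score = 5 * 25
score = score + score // score
score = score + (score - score)
elems = elems + 17
score = 5 // score * 31
elems = elems % 25
pairs = 28 * 25
score = score * (4 + score)
pairs = score + 25
score = score + 34
elems = pairs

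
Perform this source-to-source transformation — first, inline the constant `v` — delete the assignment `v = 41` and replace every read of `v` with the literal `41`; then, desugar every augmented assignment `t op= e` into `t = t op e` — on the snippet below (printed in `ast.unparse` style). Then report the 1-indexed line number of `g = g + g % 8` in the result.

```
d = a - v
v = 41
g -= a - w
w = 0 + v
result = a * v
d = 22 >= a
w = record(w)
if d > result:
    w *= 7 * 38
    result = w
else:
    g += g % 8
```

Transformed code:
d = a - 41
g = g - (a - w)
w = 0 + 41
result = a * 41
d = 22 >= a
w = record(w)
if d > result:
    w = w * (7 * 38)
    result = w
else:
    g = g + g % 8

11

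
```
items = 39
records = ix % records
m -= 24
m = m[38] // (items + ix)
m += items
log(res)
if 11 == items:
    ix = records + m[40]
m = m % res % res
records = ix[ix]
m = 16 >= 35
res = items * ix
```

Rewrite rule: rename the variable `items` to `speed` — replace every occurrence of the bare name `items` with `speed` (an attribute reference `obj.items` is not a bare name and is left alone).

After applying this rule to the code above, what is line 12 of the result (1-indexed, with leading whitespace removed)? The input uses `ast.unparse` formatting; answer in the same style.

Transformed code:
speed = 39
records = ix % records
m -= 24
m = m[38] // (speed + ix)
m += speed
log(res)
if 11 == speed:
    ix = records + m[40]
m = m % res % res
records = ix[ix]
m = 16 >= 35
res = speed * ix

res = speed * ix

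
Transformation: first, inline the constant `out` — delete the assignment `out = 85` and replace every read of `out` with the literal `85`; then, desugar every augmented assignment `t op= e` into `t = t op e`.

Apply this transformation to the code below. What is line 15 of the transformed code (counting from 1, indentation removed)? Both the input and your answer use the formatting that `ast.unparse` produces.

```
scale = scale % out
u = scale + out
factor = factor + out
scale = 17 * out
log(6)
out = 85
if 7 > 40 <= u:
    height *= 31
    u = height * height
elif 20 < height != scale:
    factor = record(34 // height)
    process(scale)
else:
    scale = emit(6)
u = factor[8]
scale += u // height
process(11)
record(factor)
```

scale = scale + u // height

Transformed code:
scale = scale % 85
u = scale + 85
factor = factor + 85
scale = 17 * 85
log(6)
if 7 > 40 <= u:
    height = height * 31
    u = height * height
elif 20 < height != scale:
    factor = record(34 // height)
    process(scale)
else:
    scale = emit(6)
u = factor[8]
scale = scale + u // height
process(11)
record(factor)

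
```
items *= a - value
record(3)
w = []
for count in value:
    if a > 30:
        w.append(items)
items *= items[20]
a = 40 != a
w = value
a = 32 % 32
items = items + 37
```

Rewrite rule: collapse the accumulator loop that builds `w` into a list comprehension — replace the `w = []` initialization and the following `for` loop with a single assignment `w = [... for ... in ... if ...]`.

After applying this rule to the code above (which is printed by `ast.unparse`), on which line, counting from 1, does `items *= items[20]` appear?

4

Transformed code:
items *= a - value
record(3)
w = [items for count in value if a > 30]
items *= items[20]
a = 40 != a
w = value
a = 32 % 32
items = items + 37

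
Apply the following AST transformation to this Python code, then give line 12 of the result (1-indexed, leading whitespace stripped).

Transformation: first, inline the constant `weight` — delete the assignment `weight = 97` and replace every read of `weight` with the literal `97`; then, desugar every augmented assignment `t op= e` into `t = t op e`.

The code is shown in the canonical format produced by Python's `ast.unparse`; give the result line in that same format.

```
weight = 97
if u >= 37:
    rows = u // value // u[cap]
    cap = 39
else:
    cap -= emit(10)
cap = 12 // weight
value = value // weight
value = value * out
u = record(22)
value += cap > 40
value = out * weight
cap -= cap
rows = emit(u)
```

cap = cap - cap

Transformed code:
if u >= 37:
    rows = u // value // u[cap]
    cap = 39
else:
    cap = cap - emit(10)
cap = 12 // 97
value = value // 97
value = value * out
u = record(22)
value = value + (cap > 40)
value = out * 97
cap = cap - cap
rows = emit(u)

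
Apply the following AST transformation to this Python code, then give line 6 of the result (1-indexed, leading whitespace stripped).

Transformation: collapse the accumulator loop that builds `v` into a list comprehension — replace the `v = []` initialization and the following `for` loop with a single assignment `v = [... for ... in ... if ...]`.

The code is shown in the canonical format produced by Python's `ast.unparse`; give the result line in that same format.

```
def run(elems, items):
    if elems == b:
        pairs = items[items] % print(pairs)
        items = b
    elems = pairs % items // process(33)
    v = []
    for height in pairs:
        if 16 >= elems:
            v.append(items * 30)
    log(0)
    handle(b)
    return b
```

Transformed code:
def run(elems, items):
    if elems == b:
        pairs = items[items] % print(pairs)
        items = b
    elems = pairs % items // process(33)
    v = [items * 30 for height in pairs if 16 >= elems]
    log(0)
    handle(b)
    return b

v = [items * 30 for height in pairs if 16 >= elems]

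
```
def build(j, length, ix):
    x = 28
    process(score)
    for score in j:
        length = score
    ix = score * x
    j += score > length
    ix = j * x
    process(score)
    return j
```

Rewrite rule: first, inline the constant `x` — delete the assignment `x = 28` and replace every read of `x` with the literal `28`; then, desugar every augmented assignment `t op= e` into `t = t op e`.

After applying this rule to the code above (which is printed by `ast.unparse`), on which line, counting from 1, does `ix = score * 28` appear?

Transformed code:
def build(j, length, ix):
    process(score)
    for score in j:
        length = score
    ix = score * 28
    j = j + (score > length)
    ix = j * 28
    process(score)
    return j

5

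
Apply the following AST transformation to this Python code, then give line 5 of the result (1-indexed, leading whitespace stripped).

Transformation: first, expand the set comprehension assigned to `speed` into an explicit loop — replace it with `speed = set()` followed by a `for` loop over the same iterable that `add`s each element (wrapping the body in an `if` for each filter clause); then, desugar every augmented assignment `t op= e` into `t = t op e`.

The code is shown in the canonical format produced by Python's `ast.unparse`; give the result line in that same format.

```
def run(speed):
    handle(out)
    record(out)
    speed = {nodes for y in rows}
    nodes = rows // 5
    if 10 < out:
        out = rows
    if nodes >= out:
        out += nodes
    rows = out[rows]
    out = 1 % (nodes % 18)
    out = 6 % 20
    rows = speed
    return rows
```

Transformed code:
def run(speed):
    handle(out)
    record(out)
    speed = set()
    for y in rows:
        speed.add(nodes)
    nodes = rows // 5
    if 10 < out:
        out = rows
    if nodes >= out:
        out = out + nodes
    rows = out[rows]
    out = 1 % (nodes % 18)
    out = 6 % 20
    rows = speed
    return rows

for y in rows:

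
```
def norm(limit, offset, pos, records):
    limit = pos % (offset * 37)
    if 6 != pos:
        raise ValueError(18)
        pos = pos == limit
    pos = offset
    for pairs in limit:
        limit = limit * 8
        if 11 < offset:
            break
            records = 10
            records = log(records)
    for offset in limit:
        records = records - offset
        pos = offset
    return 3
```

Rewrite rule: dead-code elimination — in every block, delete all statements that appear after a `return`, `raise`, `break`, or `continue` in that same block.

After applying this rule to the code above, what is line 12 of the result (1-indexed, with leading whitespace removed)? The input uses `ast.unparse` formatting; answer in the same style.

pos = offset

Transformed code:
def norm(limit, offset, pos, records):
    limit = pos % (offset * 37)
    if 6 != pos:
        raise ValueError(18)
    pos = offset
    for pairs in limit:
        limit = limit * 8
        if 11 < offset:
            break
    for offset in limit:
        records = records - offset
        pos = offset
    return 3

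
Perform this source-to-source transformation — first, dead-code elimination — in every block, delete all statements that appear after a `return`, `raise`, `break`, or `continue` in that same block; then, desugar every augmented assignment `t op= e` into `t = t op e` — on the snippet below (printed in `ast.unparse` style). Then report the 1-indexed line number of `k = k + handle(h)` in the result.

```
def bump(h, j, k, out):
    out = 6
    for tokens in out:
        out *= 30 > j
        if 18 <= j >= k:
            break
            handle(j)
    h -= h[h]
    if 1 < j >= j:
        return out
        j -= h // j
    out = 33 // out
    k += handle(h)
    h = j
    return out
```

11

Transformed code:
def bump(h, j, k, out):
    out = 6
    for tokens in out:
        out = out * (30 > j)
        if 18 <= j >= k:
            break
    h = h - h[h]
    if 1 < j >= j:
        return out
    out = 33 // out
    k = k + handle(h)
    h = j
    return out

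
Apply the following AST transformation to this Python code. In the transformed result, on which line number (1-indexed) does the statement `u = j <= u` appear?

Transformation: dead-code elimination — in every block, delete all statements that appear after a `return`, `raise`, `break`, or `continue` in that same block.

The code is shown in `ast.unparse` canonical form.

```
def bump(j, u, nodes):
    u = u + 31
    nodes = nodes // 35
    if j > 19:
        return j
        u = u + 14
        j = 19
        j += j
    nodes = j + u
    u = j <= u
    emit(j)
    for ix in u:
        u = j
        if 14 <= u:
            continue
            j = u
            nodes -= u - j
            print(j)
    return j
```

Transformed code:
def bump(j, u, nodes):
    u = u + 31
    nodes = nodes // 35
    if j > 19:
        return j
    nodes = j + u
    u = j <= u
    emit(j)
    for ix in u:
        u = j
        if 14 <= u:
            continue
    return j

7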